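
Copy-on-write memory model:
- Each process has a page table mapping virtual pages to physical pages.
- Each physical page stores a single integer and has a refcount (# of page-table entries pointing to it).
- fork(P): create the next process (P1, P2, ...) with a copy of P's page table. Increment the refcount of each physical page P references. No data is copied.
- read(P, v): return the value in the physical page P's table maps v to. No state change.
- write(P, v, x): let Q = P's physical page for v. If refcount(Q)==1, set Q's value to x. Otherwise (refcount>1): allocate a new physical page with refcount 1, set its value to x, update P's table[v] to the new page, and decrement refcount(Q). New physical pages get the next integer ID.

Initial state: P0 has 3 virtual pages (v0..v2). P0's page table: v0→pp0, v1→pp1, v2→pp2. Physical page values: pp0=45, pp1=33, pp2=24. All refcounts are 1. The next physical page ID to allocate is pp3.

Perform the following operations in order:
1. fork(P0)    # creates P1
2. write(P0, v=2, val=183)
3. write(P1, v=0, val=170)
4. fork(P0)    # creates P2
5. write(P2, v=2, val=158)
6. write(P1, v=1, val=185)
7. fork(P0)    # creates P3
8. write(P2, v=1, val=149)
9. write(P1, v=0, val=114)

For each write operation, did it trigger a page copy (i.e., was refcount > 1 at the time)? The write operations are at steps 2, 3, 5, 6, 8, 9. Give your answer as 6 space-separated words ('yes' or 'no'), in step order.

Op 1: fork(P0) -> P1. 3 ppages; refcounts: pp0:2 pp1:2 pp2:2
Op 2: write(P0, v2, 183). refcount(pp2)=2>1 -> COPY to pp3. 4 ppages; refcounts: pp0:2 pp1:2 pp2:1 pp3:1
Op 3: write(P1, v0, 170). refcount(pp0)=2>1 -> COPY to pp4. 5 ppages; refcounts: pp0:1 pp1:2 pp2:1 pp3:1 pp4:1
Op 4: fork(P0) -> P2. 5 ppages; refcounts: pp0:2 pp1:3 pp2:1 pp3:2 pp4:1
Op 5: write(P2, v2, 158). refcount(pp3)=2>1 -> COPY to pp5. 6 ppages; refcounts: pp0:2 pp1:3 pp2:1 pp3:1 pp4:1 pp5:1
Op 6: write(P1, v1, 185). refcount(pp1)=3>1 -> COPY to pp6. 7 ppages; refcounts: pp0:2 pp1:2 pp2:1 pp3:1 pp4:1 pp5:1 pp6:1
Op 7: fork(P0) -> P3. 7 ppages; refcounts: pp0:3 pp1:3 pp2:1 pp3:2 pp4:1 pp5:1 pp6:1
Op 8: write(P2, v1, 149). refcount(pp1)=3>1 -> COPY to pp7. 8 ppages; refcounts: pp0:3 pp1:2 pp2:1 pp3:2 pp4:1 pp5:1 pp6:1 pp7:1
Op 9: write(P1, v0, 114). refcount(pp4)=1 -> write in place. 8 ppages; refcounts: pp0:3 pp1:2 pp2:1 pp3:2 pp4:1 pp5:1 pp6:1 pp7:1

yes yes yes yes yes no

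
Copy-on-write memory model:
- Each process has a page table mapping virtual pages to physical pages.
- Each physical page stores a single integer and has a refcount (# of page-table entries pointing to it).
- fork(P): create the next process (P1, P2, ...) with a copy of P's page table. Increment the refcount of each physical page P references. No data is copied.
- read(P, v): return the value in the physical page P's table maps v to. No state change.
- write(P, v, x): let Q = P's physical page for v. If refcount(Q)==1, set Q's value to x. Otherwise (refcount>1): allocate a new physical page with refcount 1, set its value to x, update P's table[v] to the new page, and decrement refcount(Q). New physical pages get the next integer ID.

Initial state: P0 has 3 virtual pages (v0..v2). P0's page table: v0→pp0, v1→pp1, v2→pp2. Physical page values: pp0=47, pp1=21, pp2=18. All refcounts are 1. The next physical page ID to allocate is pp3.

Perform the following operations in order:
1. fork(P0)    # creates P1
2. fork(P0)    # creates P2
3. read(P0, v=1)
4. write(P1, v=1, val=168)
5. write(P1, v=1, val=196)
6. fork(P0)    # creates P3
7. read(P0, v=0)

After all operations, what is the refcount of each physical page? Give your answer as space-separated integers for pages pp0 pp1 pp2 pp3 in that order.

Answer: 4 3 4 1

Derivation:
Op 1: fork(P0) -> P1. 3 ppages; refcounts: pp0:2 pp1:2 pp2:2
Op 2: fork(P0) -> P2. 3 ppages; refcounts: pp0:3 pp1:3 pp2:3
Op 3: read(P0, v1) -> 21. No state change.
Op 4: write(P1, v1, 168). refcount(pp1)=3>1 -> COPY to pp3. 4 ppages; refcounts: pp0:3 pp1:2 pp2:3 pp3:1
Op 5: write(P1, v1, 196). refcount(pp3)=1 -> write in place. 4 ppages; refcounts: pp0:3 pp1:2 pp2:3 pp3:1
Op 6: fork(P0) -> P3. 4 ppages; refcounts: pp0:4 pp1:3 pp2:4 pp3:1
Op 7: read(P0, v0) -> 47. No state change.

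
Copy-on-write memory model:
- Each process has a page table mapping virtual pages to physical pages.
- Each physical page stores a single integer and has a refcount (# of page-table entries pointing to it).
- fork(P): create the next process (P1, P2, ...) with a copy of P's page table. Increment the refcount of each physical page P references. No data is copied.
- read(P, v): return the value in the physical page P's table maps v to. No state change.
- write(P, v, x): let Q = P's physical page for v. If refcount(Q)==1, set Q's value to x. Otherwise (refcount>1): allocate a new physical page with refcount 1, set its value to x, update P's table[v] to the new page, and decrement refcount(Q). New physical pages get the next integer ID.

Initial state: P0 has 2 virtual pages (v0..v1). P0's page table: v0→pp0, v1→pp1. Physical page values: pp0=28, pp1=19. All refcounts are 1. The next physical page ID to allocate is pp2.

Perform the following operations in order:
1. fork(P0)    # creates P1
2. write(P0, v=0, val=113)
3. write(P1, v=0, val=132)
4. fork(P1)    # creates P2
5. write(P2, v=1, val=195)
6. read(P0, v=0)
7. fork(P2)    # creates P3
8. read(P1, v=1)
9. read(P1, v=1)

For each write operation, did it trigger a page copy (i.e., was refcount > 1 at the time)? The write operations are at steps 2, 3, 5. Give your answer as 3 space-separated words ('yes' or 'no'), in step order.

Op 1: fork(P0) -> P1. 2 ppages; refcounts: pp0:2 pp1:2
Op 2: write(P0, v0, 113). refcount(pp0)=2>1 -> COPY to pp2. 3 ppages; refcounts: pp0:1 pp1:2 pp2:1
Op 3: write(P1, v0, 132). refcount(pp0)=1 -> write in place. 3 ppages; refcounts: pp0:1 pp1:2 pp2:1
Op 4: fork(P1) -> P2. 3 ppages; refcounts: pp0:2 pp1:3 pp2:1
Op 5: write(P2, v1, 195). refcount(pp1)=3>1 -> COPY to pp3. 4 ppages; refcounts: pp0:2 pp1:2 pp2:1 pp3:1
Op 6: read(P0, v0) -> 113. No state change.
Op 7: fork(P2) -> P3. 4 ppages; refcounts: pp0:3 pp1:2 pp2:1 pp3:2
Op 8: read(P1, v1) -> 19. No state change.
Op 9: read(P1, v1) -> 19. No state change.

yes no yes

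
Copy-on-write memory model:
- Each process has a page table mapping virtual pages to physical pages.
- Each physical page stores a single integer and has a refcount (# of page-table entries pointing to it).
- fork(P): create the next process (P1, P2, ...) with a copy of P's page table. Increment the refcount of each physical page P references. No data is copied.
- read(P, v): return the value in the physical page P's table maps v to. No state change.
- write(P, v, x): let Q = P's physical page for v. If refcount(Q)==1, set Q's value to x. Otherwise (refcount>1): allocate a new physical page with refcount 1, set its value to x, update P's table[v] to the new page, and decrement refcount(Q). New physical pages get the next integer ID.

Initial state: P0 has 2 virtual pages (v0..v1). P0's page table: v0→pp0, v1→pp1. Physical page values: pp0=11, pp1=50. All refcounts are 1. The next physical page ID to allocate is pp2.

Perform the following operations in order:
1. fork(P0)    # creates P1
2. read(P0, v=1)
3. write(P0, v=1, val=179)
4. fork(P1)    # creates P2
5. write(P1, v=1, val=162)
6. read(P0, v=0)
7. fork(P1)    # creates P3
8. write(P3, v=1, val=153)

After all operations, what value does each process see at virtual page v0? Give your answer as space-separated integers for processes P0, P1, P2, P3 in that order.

Answer: 11 11 11 11

Derivation:
Op 1: fork(P0) -> P1. 2 ppages; refcounts: pp0:2 pp1:2
Op 2: read(P0, v1) -> 50. No state change.
Op 3: write(P0, v1, 179). refcount(pp1)=2>1 -> COPY to pp2. 3 ppages; refcounts: pp0:2 pp1:1 pp2:1
Op 4: fork(P1) -> P2. 3 ppages; refcounts: pp0:3 pp1:2 pp2:1
Op 5: write(P1, v1, 162). refcount(pp1)=2>1 -> COPY to pp3. 4 ppages; refcounts: pp0:3 pp1:1 pp2:1 pp3:1
Op 6: read(P0, v0) -> 11. No state change.
Op 7: fork(P1) -> P3. 4 ppages; refcounts: pp0:4 pp1:1 pp2:1 pp3:2
Op 8: write(P3, v1, 153). refcount(pp3)=2>1 -> COPY to pp4. 5 ppages; refcounts: pp0:4 pp1:1 pp2:1 pp3:1 pp4:1
P0: v0 -> pp0 = 11
P1: v0 -> pp0 = 11
P2: v0 -> pp0 = 11
P3: v0 -> pp0 = 11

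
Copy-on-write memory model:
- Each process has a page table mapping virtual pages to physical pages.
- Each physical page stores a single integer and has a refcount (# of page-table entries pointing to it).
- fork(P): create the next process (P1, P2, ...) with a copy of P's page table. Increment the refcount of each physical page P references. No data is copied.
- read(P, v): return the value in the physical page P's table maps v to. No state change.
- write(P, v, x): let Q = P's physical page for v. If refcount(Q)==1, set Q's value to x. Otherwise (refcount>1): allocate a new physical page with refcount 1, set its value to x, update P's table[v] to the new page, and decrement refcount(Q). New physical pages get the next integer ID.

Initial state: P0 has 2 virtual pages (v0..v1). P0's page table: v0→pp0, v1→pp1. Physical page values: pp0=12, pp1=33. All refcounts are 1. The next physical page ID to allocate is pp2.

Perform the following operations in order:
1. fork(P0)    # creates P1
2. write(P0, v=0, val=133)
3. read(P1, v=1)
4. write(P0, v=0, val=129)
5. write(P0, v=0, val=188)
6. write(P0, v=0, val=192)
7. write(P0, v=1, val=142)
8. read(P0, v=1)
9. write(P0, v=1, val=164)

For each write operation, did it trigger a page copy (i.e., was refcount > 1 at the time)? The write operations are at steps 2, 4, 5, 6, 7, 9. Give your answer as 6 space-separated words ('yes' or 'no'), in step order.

Op 1: fork(P0) -> P1. 2 ppages; refcounts: pp0:2 pp1:2
Op 2: write(P0, v0, 133). refcount(pp0)=2>1 -> COPY to pp2. 3 ppages; refcounts: pp0:1 pp1:2 pp2:1
Op 3: read(P1, v1) -> 33. No state change.
Op 4: write(P0, v0, 129). refcount(pp2)=1 -> write in place. 3 ppages; refcounts: pp0:1 pp1:2 pp2:1
Op 5: write(P0, v0, 188). refcount(pp2)=1 -> write in place. 3 ppages; refcounts: pp0:1 pp1:2 pp2:1
Op 6: write(P0, v0, 192). refcount(pp2)=1 -> write in place. 3 ppages; refcounts: pp0:1 pp1:2 pp2:1
Op 7: write(P0, v1, 142). refcount(pp1)=2>1 -> COPY to pp3. 4 ppages; refcounts: pp0:1 pp1:1 pp2:1 pp3:1
Op 8: read(P0, v1) -> 142. No state change.
Op 9: write(P0, v1, 164). refcount(pp3)=1 -> write in place. 4 ppages; refcounts: pp0:1 pp1:1 pp2:1 pp3:1

yes no no no yes no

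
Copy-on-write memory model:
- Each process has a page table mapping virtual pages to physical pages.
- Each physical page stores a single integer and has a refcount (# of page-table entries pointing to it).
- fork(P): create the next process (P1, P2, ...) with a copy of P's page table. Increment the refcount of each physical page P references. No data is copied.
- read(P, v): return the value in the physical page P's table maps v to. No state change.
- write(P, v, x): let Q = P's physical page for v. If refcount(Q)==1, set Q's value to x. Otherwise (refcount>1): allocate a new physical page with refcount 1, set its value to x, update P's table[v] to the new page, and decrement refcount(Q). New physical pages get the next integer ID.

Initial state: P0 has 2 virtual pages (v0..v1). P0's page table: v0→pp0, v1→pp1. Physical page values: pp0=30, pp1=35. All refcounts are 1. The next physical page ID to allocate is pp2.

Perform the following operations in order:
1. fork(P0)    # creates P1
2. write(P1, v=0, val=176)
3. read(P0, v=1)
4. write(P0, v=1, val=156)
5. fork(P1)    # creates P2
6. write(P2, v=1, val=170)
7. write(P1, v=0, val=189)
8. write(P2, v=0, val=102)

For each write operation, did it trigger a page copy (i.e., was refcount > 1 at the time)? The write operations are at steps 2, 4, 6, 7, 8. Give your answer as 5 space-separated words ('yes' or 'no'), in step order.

Op 1: fork(P0) -> P1. 2 ppages; refcounts: pp0:2 pp1:2
Op 2: write(P1, v0, 176). refcount(pp0)=2>1 -> COPY to pp2. 3 ppages; refcounts: pp0:1 pp1:2 pp2:1
Op 3: read(P0, v1) -> 35. No state change.
Op 4: write(P0, v1, 156). refcount(pp1)=2>1 -> COPY to pp3. 4 ppages; refcounts: pp0:1 pp1:1 pp2:1 pp3:1
Op 5: fork(P1) -> P2. 4 ppages; refcounts: pp0:1 pp1:2 pp2:2 pp3:1
Op 6: write(P2, v1, 170). refcount(pp1)=2>1 -> COPY to pp4. 5 ppages; refcounts: pp0:1 pp1:1 pp2:2 pp3:1 pp4:1
Op 7: write(P1, v0, 189). refcount(pp2)=2>1 -> COPY to pp5. 6 ppages; refcounts: pp0:1 pp1:1 pp2:1 pp3:1 pp4:1 pp5:1
Op 8: write(P2, v0, 102). refcount(pp2)=1 -> write in place. 6 ppages; refcounts: pp0:1 pp1:1 pp2:1 pp3:1 pp4:1 pp5:1

yes yes yes yes no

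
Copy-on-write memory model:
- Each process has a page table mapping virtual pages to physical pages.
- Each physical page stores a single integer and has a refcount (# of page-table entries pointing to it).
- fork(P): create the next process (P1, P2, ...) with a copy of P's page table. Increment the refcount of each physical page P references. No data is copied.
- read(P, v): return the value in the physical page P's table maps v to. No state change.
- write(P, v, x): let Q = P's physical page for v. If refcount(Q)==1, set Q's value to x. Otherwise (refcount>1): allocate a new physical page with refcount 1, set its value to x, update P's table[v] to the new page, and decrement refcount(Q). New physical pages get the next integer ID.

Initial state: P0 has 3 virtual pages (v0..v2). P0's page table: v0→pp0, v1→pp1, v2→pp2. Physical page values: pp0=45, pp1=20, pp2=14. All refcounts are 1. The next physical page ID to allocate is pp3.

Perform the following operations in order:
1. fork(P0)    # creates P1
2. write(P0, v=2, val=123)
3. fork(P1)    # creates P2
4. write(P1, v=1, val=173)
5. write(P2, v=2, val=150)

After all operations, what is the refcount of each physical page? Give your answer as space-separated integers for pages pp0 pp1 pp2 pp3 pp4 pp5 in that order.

Answer: 3 2 1 1 1 1

Derivation:
Op 1: fork(P0) -> P1. 3 ppages; refcounts: pp0:2 pp1:2 pp2:2
Op 2: write(P0, v2, 123). refcount(pp2)=2>1 -> COPY to pp3. 4 ppages; refcounts: pp0:2 pp1:2 pp2:1 pp3:1
Op 3: fork(P1) -> P2. 4 ppages; refcounts: pp0:3 pp1:3 pp2:2 pp3:1
Op 4: write(P1, v1, 173). refcount(pp1)=3>1 -> COPY to pp4. 5 ppages; refcounts: pp0:3 pp1:2 pp2:2 pp3:1 pp4:1
Op 5: write(P2, v2, 150). refcount(pp2)=2>1 -> COPY to pp5. 6 ppages; refcounts: pp0:3 pp1:2 pp2:1 pp3:1 pp4:1 pp5:1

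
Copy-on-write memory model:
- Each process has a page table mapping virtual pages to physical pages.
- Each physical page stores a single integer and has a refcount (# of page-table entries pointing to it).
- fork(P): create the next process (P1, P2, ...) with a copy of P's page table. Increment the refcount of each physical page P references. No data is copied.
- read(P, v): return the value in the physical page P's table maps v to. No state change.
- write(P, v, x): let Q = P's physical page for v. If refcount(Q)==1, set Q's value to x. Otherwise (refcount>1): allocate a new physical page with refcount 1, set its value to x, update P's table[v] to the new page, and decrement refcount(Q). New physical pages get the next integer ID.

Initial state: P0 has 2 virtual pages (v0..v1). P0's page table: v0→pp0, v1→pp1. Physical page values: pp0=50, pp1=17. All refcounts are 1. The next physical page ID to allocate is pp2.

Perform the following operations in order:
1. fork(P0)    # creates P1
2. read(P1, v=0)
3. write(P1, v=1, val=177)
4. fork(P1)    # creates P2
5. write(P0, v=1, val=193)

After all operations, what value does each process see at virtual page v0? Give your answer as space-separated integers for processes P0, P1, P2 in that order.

Op 1: fork(P0) -> P1. 2 ppages; refcounts: pp0:2 pp1:2
Op 2: read(P1, v0) -> 50. No state change.
Op 3: write(P1, v1, 177). refcount(pp1)=2>1 -> COPY to pp2. 3 ppages; refcounts: pp0:2 pp1:1 pp2:1
Op 4: fork(P1) -> P2. 3 ppages; refcounts: pp0:3 pp1:1 pp2:2
Op 5: write(P0, v1, 193). refcount(pp1)=1 -> write in place. 3 ppages; refcounts: pp0:3 pp1:1 pp2:2
P0: v0 -> pp0 = 50
P1: v0 -> pp0 = 50
P2: v0 -> pp0 = 50

Answer: 50 50 50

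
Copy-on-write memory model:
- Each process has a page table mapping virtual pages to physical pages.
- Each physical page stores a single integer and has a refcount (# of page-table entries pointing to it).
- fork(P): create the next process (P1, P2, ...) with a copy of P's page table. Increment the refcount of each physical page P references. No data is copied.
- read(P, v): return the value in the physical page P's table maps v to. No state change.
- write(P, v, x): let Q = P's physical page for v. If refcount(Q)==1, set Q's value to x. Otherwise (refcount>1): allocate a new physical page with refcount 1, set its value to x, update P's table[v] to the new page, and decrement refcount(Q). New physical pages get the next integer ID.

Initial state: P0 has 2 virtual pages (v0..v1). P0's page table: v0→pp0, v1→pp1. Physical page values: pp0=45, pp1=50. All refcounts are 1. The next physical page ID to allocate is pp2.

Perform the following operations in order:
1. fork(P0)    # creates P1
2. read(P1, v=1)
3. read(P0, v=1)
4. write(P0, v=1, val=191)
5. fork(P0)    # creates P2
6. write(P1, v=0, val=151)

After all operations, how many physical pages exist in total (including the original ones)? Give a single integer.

Op 1: fork(P0) -> P1. 2 ppages; refcounts: pp0:2 pp1:2
Op 2: read(P1, v1) -> 50. No state change.
Op 3: read(P0, v1) -> 50. No state change.
Op 4: write(P0, v1, 191). refcount(pp1)=2>1 -> COPY to pp2. 3 ppages; refcounts: pp0:2 pp1:1 pp2:1
Op 5: fork(P0) -> P2. 3 ppages; refcounts: pp0:3 pp1:1 pp2:2
Op 6: write(P1, v0, 151). refcount(pp0)=3>1 -> COPY to pp3. 4 ppages; refcounts: pp0:2 pp1:1 pp2:2 pp3:1

Answer: 4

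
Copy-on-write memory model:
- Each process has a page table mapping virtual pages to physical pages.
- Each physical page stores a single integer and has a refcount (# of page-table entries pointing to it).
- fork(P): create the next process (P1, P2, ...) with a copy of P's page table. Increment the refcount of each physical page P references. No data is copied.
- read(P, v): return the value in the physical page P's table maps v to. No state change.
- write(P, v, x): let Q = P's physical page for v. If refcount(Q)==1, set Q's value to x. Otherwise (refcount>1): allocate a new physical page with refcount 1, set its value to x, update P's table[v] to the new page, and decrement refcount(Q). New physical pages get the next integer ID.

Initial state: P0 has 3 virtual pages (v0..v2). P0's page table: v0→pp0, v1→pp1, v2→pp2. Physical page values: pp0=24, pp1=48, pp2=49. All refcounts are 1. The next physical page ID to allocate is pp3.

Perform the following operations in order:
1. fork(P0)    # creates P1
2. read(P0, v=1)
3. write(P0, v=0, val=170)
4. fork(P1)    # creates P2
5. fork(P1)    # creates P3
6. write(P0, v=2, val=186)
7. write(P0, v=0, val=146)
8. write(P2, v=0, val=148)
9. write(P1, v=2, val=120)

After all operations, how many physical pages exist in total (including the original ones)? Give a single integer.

Answer: 7

Derivation:
Op 1: fork(P0) -> P1. 3 ppages; refcounts: pp0:2 pp1:2 pp2:2
Op 2: read(P0, v1) -> 48. No state change.
Op 3: write(P0, v0, 170). refcount(pp0)=2>1 -> COPY to pp3. 4 ppages; refcounts: pp0:1 pp1:2 pp2:2 pp3:1
Op 4: fork(P1) -> P2. 4 ppages; refcounts: pp0:2 pp1:3 pp2:3 pp3:1
Op 5: fork(P1) -> P3. 4 ppages; refcounts: pp0:3 pp1:4 pp2:4 pp3:1
Op 6: write(P0, v2, 186). refcount(pp2)=4>1 -> COPY to pp4. 5 ppages; refcounts: pp0:3 pp1:4 pp2:3 pp3:1 pp4:1
Op 7: write(P0, v0, 146). refcount(pp3)=1 -> write in place. 5 ppages; refcounts: pp0:3 pp1:4 pp2:3 pp3:1 pp4:1
Op 8: write(P2, v0, 148). refcount(pp0)=3>1 -> COPY to pp5. 6 ppages; refcounts: pp0:2 pp1:4 pp2:3 pp3:1 pp4:1 pp5:1
Op 9: write(P1, v2, 120). refcount(pp2)=3>1 -> COPY to pp6. 7 ppages; refcounts: pp0:2 pp1:4 pp2:2 pp3:1 pp4:1 pp5:1 pp6:1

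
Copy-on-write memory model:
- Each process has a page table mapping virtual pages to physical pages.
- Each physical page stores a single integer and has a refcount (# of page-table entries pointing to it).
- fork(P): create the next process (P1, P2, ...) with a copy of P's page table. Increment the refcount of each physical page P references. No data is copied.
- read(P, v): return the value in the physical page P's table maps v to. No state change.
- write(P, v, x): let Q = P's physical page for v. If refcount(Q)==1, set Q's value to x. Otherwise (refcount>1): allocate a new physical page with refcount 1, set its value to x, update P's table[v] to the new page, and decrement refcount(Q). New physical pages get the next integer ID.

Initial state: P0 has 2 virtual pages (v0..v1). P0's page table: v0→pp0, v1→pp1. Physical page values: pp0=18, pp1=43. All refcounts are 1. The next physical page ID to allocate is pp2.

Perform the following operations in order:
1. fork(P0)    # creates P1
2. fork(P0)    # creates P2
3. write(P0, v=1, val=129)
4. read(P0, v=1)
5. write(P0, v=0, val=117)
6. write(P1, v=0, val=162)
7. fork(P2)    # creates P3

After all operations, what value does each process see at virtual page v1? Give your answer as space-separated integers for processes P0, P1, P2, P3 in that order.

Op 1: fork(P0) -> P1. 2 ppages; refcounts: pp0:2 pp1:2
Op 2: fork(P0) -> P2. 2 ppages; refcounts: pp0:3 pp1:3
Op 3: write(P0, v1, 129). refcount(pp1)=3>1 -> COPY to pp2. 3 ppages; refcounts: pp0:3 pp1:2 pp2:1
Op 4: read(P0, v1) -> 129. No state change.
Op 5: write(P0, v0, 117). refcount(pp0)=3>1 -> COPY to pp3. 4 ppages; refcounts: pp0:2 pp1:2 pp2:1 pp3:1
Op 6: write(P1, v0, 162). refcount(pp0)=2>1 -> COPY to pp4. 5 ppages; refcounts: pp0:1 pp1:2 pp2:1 pp3:1 pp4:1
Op 7: fork(P2) -> P3. 5 ppages; refcounts: pp0:2 pp1:3 pp2:1 pp3:1 pp4:1
P0: v1 -> pp2 = 129
P1: v1 -> pp1 = 43
P2: v1 -> pp1 = 43
P3: v1 -> pp1 = 43

Answer: 129 43 43 43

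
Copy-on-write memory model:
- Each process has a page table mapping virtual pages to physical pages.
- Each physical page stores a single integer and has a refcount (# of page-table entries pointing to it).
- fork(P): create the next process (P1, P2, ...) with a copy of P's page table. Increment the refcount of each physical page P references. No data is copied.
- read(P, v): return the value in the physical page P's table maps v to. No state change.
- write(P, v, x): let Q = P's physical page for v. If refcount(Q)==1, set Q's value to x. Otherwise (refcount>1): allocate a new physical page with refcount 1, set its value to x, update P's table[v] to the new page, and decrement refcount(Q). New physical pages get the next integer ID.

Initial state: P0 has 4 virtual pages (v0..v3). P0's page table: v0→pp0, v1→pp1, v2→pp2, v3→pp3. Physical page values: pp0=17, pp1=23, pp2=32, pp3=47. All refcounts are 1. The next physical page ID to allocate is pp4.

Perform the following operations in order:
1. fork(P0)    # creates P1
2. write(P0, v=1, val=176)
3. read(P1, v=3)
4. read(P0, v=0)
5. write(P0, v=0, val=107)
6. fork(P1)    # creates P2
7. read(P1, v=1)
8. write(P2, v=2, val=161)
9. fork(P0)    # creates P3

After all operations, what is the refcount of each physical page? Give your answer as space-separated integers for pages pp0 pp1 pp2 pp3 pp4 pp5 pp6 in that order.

Op 1: fork(P0) -> P1. 4 ppages; refcounts: pp0:2 pp1:2 pp2:2 pp3:2
Op 2: write(P0, v1, 176). refcount(pp1)=2>1 -> COPY to pp4. 5 ppages; refcounts: pp0:2 pp1:1 pp2:2 pp3:2 pp4:1
Op 3: read(P1, v3) -> 47. No state change.
Op 4: read(P0, v0) -> 17. No state change.
Op 5: write(P0, v0, 107). refcount(pp0)=2>1 -> COPY to pp5. 6 ppages; refcounts: pp0:1 pp1:1 pp2:2 pp3:2 pp4:1 pp5:1
Op 6: fork(P1) -> P2. 6 ppages; refcounts: pp0:2 pp1:2 pp2:3 pp3:3 pp4:1 pp5:1
Op 7: read(P1, v1) -> 23. No state change.
Op 8: write(P2, v2, 161). refcount(pp2)=3>1 -> COPY to pp6. 7 ppages; refcounts: pp0:2 pp1:2 pp2:2 pp3:3 pp4:1 pp5:1 pp6:1
Op 9: fork(P0) -> P3. 7 ppages; refcounts: pp0:2 pp1:2 pp2:3 pp3:4 pp4:2 pp5:2 pp6:1

Answer: 2 2 3 4 2 2 1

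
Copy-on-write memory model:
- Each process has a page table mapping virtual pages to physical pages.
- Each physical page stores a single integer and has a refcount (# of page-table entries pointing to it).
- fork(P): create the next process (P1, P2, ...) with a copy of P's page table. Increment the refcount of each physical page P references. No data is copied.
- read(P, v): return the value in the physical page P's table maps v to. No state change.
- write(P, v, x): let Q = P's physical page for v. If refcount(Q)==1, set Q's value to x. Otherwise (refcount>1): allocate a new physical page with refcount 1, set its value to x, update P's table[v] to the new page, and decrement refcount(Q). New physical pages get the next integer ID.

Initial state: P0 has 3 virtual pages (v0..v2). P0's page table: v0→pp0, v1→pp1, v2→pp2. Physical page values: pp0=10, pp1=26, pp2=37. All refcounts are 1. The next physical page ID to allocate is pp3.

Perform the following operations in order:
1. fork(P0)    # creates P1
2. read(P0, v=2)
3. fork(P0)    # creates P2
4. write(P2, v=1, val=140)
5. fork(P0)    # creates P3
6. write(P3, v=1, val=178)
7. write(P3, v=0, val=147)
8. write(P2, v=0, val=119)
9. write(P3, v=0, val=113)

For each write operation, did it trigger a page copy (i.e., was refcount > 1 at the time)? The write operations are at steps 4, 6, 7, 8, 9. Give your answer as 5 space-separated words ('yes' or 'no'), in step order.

Op 1: fork(P0) -> P1. 3 ppages; refcounts: pp0:2 pp1:2 pp2:2
Op 2: read(P0, v2) -> 37. No state change.
Op 3: fork(P0) -> P2. 3 ppages; refcounts: pp0:3 pp1:3 pp2:3
Op 4: write(P2, v1, 140). refcount(pp1)=3>1 -> COPY to pp3. 4 ppages; refcounts: pp0:3 pp1:2 pp2:3 pp3:1
Op 5: fork(P0) -> P3. 4 ppages; refcounts: pp0:4 pp1:3 pp2:4 pp3:1
Op 6: write(P3, v1, 178). refcount(pp1)=3>1 -> COPY to pp4. 5 ppages; refcounts: pp0:4 pp1:2 pp2:4 pp3:1 pp4:1
Op 7: write(P3, v0, 147). refcount(pp0)=4>1 -> COPY to pp5. 6 ppages; refcounts: pp0:3 pp1:2 pp2:4 pp3:1 pp4:1 pp5:1
Op 8: write(P2, v0, 119). refcount(pp0)=3>1 -> COPY to pp6. 7 ppages; refcounts: pp0:2 pp1:2 pp2:4 pp3:1 pp4:1 pp5:1 pp6:1
Op 9: write(P3, v0, 113). refcount(pp5)=1 -> write in place. 7 ppages; refcounts: pp0:2 pp1:2 pp2:4 pp3:1 pp4:1 pp5:1 pp6:1

yes yes yes yes no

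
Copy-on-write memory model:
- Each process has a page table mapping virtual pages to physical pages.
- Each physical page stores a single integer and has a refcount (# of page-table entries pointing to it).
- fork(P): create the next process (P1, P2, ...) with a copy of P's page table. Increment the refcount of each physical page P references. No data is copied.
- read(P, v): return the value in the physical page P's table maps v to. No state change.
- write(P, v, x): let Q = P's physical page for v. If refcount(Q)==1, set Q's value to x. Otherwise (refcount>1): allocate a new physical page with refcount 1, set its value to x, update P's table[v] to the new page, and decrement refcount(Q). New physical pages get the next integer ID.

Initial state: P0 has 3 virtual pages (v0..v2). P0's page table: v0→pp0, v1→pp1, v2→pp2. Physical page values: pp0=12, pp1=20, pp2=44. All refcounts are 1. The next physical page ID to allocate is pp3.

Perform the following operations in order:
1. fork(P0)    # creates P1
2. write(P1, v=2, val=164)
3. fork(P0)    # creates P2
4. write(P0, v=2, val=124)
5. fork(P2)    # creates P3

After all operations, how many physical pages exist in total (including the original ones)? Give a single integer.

Op 1: fork(P0) -> P1. 3 ppages; refcounts: pp0:2 pp1:2 pp2:2
Op 2: write(P1, v2, 164). refcount(pp2)=2>1 -> COPY to pp3. 4 ppages; refcounts: pp0:2 pp1:2 pp2:1 pp3:1
Op 3: fork(P0) -> P2. 4 ppages; refcounts: pp0:3 pp1:3 pp2:2 pp3:1
Op 4: write(P0, v2, 124). refcount(pp2)=2>1 -> COPY to pp4. 5 ppages; refcounts: pp0:3 pp1:3 pp2:1 pp3:1 pp4:1
Op 5: fork(P2) -> P3. 5 ppages; refcounts: pp0:4 pp1:4 pp2:2 pp3:1 pp4:1

Answer: 5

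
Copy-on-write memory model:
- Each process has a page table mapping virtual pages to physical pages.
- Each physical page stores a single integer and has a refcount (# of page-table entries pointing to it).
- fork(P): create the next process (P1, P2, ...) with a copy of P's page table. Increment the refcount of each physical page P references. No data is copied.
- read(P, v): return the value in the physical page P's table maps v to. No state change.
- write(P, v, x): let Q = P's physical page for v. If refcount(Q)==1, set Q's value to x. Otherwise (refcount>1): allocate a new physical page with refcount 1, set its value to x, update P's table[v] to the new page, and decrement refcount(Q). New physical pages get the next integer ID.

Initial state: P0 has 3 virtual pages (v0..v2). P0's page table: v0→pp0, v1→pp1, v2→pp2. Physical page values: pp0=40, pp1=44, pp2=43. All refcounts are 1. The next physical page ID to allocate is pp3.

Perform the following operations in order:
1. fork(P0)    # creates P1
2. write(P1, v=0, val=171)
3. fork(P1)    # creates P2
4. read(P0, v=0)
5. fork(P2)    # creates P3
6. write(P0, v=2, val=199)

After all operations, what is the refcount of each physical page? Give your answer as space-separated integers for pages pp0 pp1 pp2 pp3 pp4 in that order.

Answer: 1 4 3 3 1

Derivation:
Op 1: fork(P0) -> P1. 3 ppages; refcounts: pp0:2 pp1:2 pp2:2
Op 2: write(P1, v0, 171). refcount(pp0)=2>1 -> COPY to pp3. 4 ppages; refcounts: pp0:1 pp1:2 pp2:2 pp3:1
Op 3: fork(P1) -> P2. 4 ppages; refcounts: pp0:1 pp1:3 pp2:3 pp3:2
Op 4: read(P0, v0) -> 40. No state change.
Op 5: fork(P2) -> P3. 4 ppages; refcounts: pp0:1 pp1:4 pp2:4 pp3:3
Op 6: write(P0, v2, 199). refcount(pp2)=4>1 -> COPY to pp4. 5 ppages; refcounts: pp0:1 pp1:4 pp2:3 pp3:3 pp4:1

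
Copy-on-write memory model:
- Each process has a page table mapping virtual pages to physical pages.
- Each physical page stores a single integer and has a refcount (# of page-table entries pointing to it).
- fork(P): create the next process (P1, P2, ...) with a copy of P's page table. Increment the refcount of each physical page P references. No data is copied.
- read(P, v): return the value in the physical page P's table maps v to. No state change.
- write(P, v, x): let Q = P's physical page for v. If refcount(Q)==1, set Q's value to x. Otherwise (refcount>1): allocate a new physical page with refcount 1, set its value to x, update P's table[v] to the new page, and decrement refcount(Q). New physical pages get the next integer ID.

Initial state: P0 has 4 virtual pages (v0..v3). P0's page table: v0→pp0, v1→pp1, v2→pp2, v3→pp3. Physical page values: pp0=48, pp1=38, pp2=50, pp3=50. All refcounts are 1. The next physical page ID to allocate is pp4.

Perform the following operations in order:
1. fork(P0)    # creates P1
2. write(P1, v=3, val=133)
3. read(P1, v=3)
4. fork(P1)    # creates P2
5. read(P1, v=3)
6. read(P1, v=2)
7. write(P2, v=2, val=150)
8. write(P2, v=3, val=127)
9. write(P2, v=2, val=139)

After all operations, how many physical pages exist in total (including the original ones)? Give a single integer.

Op 1: fork(P0) -> P1. 4 ppages; refcounts: pp0:2 pp1:2 pp2:2 pp3:2
Op 2: write(P1, v3, 133). refcount(pp3)=2>1 -> COPY to pp4. 5 ppages; refcounts: pp0:2 pp1:2 pp2:2 pp3:1 pp4:1
Op 3: read(P1, v3) -> 133. No state change.
Op 4: fork(P1) -> P2. 5 ppages; refcounts: pp0:3 pp1:3 pp2:3 pp3:1 pp4:2
Op 5: read(P1, v3) -> 133. No state change.
Op 6: read(P1, v2) -> 50. No state change.
Op 7: write(P2, v2, 150). refcount(pp2)=3>1 -> COPY to pp5. 6 ppages; refcounts: pp0:3 pp1:3 pp2:2 pp3:1 pp4:2 pp5:1
Op 8: write(P2, v3, 127). refcount(pp4)=2>1 -> COPY to pp6. 7 ppages; refcounts: pp0:3 pp1:3 pp2:2 pp3:1 pp4:1 pp5:1 pp6:1
Op 9: write(P2, v2, 139). refcount(pp5)=1 -> write in place. 7 ppages; refcounts: pp0:3 pp1:3 pp2:2 pp3:1 pp4:1 pp5:1 pp6:1

Answer: 7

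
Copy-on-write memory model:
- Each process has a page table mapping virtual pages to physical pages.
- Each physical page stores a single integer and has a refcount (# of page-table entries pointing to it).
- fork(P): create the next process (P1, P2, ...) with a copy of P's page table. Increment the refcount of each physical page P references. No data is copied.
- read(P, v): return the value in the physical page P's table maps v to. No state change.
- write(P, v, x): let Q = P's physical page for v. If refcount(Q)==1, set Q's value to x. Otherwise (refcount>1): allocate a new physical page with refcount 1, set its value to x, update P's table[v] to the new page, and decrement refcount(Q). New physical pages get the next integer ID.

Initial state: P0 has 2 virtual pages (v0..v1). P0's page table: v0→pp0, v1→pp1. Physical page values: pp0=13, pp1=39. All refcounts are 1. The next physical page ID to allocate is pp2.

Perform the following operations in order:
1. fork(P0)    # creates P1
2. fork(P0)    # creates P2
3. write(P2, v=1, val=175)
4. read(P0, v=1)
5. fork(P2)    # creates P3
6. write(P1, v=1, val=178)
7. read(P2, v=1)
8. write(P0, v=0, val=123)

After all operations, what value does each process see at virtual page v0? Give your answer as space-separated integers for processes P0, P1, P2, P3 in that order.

Op 1: fork(P0) -> P1. 2 ppages; refcounts: pp0:2 pp1:2
Op 2: fork(P0) -> P2. 2 ppages; refcounts: pp0:3 pp1:3
Op 3: write(P2, v1, 175). refcount(pp1)=3>1 -> COPY to pp2. 3 ppages; refcounts: pp0:3 pp1:2 pp2:1
Op 4: read(P0, v1) -> 39. No state change.
Op 5: fork(P2) -> P3. 3 ppages; refcounts: pp0:4 pp1:2 pp2:2
Op 6: write(P1, v1, 178). refcount(pp1)=2>1 -> COPY to pp3. 4 ppages; refcounts: pp0:4 pp1:1 pp2:2 pp3:1
Op 7: read(P2, v1) -> 175. No state change.
Op 8: write(P0, v0, 123). refcount(pp0)=4>1 -> COPY to pp4. 5 ppages; refcounts: pp0:3 pp1:1 pp2:2 pp3:1 pp4:1
P0: v0 -> pp4 = 123
P1: v0 -> pp0 = 13
P2: v0 -> pp0 = 13
P3: v0 -> pp0 = 13

Answer: 123 13 13 13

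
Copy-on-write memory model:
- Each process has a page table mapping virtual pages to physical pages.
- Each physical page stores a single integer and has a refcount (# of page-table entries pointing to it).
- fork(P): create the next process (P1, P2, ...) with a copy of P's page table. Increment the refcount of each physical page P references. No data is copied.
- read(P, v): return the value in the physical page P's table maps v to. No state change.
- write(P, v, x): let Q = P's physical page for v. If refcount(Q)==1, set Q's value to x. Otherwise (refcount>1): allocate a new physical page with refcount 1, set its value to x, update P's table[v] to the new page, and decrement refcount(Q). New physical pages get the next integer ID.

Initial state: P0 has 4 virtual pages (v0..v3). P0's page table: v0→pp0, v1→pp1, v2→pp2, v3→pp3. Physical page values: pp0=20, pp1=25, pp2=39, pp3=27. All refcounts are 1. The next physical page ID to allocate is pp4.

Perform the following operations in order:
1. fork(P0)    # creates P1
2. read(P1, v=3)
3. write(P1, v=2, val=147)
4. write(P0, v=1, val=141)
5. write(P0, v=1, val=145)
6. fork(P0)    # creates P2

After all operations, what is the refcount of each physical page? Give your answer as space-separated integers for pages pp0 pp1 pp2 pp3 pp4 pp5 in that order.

Answer: 3 1 2 3 1 2

Derivation:
Op 1: fork(P0) -> P1. 4 ppages; refcounts: pp0:2 pp1:2 pp2:2 pp3:2
Op 2: read(P1, v3) -> 27. No state change.
Op 3: write(P1, v2, 147). refcount(pp2)=2>1 -> COPY to pp4. 5 ppages; refcounts: pp0:2 pp1:2 pp2:1 pp3:2 pp4:1
Op 4: write(P0, v1, 141). refcount(pp1)=2>1 -> COPY to pp5. 6 ppages; refcounts: pp0:2 pp1:1 pp2:1 pp3:2 pp4:1 pp5:1
Op 5: write(P0, v1, 145). refcount(pp5)=1 -> write in place. 6 ppages; refcounts: pp0:2 pp1:1 pp2:1 pp3:2 pp4:1 pp5:1
Op 6: fork(P0) -> P2. 6 ppages; refcounts: pp0:3 pp1:1 pp2:2 pp3:3 pp4:1 pp5:2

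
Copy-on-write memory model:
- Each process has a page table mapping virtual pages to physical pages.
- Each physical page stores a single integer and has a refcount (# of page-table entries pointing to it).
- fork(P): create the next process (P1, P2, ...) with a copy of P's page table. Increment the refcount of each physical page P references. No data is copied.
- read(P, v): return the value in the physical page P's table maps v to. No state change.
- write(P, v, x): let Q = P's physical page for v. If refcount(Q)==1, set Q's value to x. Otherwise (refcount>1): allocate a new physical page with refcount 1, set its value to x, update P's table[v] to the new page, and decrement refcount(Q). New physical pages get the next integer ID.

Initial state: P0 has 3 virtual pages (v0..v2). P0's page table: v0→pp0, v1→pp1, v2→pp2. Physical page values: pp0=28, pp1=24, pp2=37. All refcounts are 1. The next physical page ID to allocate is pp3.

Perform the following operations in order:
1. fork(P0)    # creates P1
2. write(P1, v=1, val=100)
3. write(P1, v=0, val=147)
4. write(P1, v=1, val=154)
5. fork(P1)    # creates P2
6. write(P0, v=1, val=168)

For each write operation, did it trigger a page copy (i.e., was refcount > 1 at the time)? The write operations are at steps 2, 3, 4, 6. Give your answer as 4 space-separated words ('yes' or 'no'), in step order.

Op 1: fork(P0) -> P1. 3 ppages; refcounts: pp0:2 pp1:2 pp2:2
Op 2: write(P1, v1, 100). refcount(pp1)=2>1 -> COPY to pp3. 4 ppages; refcounts: pp0:2 pp1:1 pp2:2 pp3:1
Op 3: write(P1, v0, 147). refcount(pp0)=2>1 -> COPY to pp4. 5 ppages; refcounts: pp0:1 pp1:1 pp2:2 pp3:1 pp4:1
Op 4: write(P1, v1, 154). refcount(pp3)=1 -> write in place. 5 ppages; refcounts: pp0:1 pp1:1 pp2:2 pp3:1 pp4:1
Op 5: fork(P1) -> P2. 5 ppages; refcounts: pp0:1 pp1:1 pp2:3 pp3:2 pp4:2
Op 6: write(P0, v1, 168). refcount(pp1)=1 -> write in place. 5 ppages; refcounts: pp0:1 pp1:1 pp2:3 pp3:2 pp4:2

yes yes no no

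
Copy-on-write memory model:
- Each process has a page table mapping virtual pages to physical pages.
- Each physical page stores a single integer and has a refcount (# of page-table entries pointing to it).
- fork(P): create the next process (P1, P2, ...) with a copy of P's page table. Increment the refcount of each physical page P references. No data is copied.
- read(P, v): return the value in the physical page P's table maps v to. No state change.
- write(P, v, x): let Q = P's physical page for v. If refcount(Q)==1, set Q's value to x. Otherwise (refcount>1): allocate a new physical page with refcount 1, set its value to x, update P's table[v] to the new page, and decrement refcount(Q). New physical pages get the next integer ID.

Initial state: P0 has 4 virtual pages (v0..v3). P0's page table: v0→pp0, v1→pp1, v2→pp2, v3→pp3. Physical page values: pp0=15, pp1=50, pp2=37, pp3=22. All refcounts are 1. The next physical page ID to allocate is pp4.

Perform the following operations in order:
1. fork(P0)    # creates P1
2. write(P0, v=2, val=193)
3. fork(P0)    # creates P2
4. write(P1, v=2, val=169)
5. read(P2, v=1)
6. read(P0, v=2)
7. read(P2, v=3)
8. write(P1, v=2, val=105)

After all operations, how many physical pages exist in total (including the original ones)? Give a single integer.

Op 1: fork(P0) -> P1. 4 ppages; refcounts: pp0:2 pp1:2 pp2:2 pp3:2
Op 2: write(P0, v2, 193). refcount(pp2)=2>1 -> COPY to pp4. 5 ppages; refcounts: pp0:2 pp1:2 pp2:1 pp3:2 pp4:1
Op 3: fork(P0) -> P2. 5 ppages; refcounts: pp0:3 pp1:3 pp2:1 pp3:3 pp4:2
Op 4: write(P1, v2, 169). refcount(pp2)=1 -> write in place. 5 ppages; refcounts: pp0:3 pp1:3 pp2:1 pp3:3 pp4:2
Op 5: read(P2, v1) -> 50. No state change.
Op 6: read(P0, v2) -> 193. No state change.
Op 7: read(P2, v3) -> 22. No state change.
Op 8: write(P1, v2, 105). refcount(pp2)=1 -> write in place. 5 ppages; refcounts: pp0:3 pp1:3 pp2:1 pp3:3 pp4:2

Answer: 5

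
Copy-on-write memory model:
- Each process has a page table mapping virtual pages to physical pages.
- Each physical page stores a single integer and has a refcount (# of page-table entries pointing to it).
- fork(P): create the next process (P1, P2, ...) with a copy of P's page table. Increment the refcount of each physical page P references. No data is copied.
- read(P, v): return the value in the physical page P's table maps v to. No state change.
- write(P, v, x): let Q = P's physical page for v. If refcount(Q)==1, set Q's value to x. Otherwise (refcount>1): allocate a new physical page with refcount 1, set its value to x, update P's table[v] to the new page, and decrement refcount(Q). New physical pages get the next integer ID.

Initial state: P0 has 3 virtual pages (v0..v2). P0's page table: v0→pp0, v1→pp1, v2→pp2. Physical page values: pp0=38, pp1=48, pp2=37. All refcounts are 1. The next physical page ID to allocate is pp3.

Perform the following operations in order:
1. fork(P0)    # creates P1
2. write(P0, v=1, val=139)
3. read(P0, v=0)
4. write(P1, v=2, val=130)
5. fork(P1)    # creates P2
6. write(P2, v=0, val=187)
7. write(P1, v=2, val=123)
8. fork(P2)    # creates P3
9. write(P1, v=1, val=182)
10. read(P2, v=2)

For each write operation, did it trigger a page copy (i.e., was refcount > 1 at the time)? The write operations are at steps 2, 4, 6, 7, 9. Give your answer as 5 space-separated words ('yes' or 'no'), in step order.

Op 1: fork(P0) -> P1. 3 ppages; refcounts: pp0:2 pp1:2 pp2:2
Op 2: write(P0, v1, 139). refcount(pp1)=2>1 -> COPY to pp3. 4 ppages; refcounts: pp0:2 pp1:1 pp2:2 pp3:1
Op 3: read(P0, v0) -> 38. No state change.
Op 4: write(P1, v2, 130). refcount(pp2)=2>1 -> COPY to pp4. 5 ppages; refcounts: pp0:2 pp1:1 pp2:1 pp3:1 pp4:1
Op 5: fork(P1) -> P2. 5 ppages; refcounts: pp0:3 pp1:2 pp2:1 pp3:1 pp4:2
Op 6: write(P2, v0, 187). refcount(pp0)=3>1 -> COPY to pp5. 6 ppages; refcounts: pp0:2 pp1:2 pp2:1 pp3:1 pp4:2 pp5:1
Op 7: write(P1, v2, 123). refcount(pp4)=2>1 -> COPY to pp6. 7 ppages; refcounts: pp0:2 pp1:2 pp2:1 pp3:1 pp4:1 pp5:1 pp6:1
Op 8: fork(P2) -> P3. 7 ppages; refcounts: pp0:2 pp1:3 pp2:1 pp3:1 pp4:2 pp5:2 pp6:1
Op 9: write(P1, v1, 182). refcount(pp1)=3>1 -> COPY to pp7. 8 ppages; refcounts: pp0:2 pp1:2 pp2:1 pp3:1 pp4:2 pp5:2 pp6:1 pp7:1
Op 10: read(P2, v2) -> 130. No state change.

yes yes yes yes yes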